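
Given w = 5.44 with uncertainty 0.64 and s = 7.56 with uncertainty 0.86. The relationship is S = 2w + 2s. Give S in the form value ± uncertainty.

Absolute uncertainties add in quadrature for a linear combination:
  (2·δw)² = 1.64;  (2·δs)² = 2.96
δS = √(4.60) = 2.14
S = 26.0.

26.0 ± 2.14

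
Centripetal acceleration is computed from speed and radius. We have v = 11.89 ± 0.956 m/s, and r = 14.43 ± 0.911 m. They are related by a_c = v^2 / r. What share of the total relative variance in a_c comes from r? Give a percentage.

(δa_c/a_c)² = (2·δv/v)² + (-1·δr/r)²
  v term: (2×0.0804)² = 0.0259
  r term: (-1×0.0631)² = 0.00399
Total = 0.0298. Share from r = 0.00399/0.0298 = 0.134.

13.4%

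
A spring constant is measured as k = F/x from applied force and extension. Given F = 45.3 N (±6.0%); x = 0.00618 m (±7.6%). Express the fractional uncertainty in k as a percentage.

9.68%

Each factor contributes (exponent × relative error)² to (δk/k)²:
  (1·δF/F)² = (1×0.0600)² = 0.00360;  (-1·δx/x)² = (-1×0.0760)² = 0.00578
δk/k = √(0.00938) = 0.0968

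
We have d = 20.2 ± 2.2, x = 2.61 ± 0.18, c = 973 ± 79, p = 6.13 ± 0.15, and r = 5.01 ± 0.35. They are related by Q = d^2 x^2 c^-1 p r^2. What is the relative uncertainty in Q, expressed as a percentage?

Products/powers → add relative errors in quadrature, weighted by exponent:
  (2·δd/d)² = (2×0.109)² = 0.0474;  (2·δx/x)² = (2×0.0690)² = 0.0190;  (-1·δc/c)² = (-1×0.0812)² = 0.00659;  (1·δp/p)² = (1×0.0245)² = 0.000599;  (2·δr/r)² = (2×0.0699)² = 0.0195
δQ/Q = √(0.0932) = 0.305

30.5%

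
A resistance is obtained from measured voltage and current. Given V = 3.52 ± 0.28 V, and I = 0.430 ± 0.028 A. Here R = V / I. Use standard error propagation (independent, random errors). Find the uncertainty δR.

0.842 Ω

Each factor contributes (exponent × relative error)² to (δR/R)²:
  (1·δV/V)² = (1×0.0795)² = 0.00633;  (-1·δI/I)² = (-1×0.0651)² = 0.00424
δR/R = √(0.0106) = 0.103
R = 8.19 Ω, so δR = 0.103 × 8.19 = 0.842 Ω.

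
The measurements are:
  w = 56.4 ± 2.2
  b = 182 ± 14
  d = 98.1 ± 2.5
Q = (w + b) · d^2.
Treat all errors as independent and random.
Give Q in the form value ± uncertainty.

Let u = w + b = 238. δu = √(δw² + δb²) = √(4.84 + 196) = 14.2, so δu/u = 0.0594.
Q is then a monomial in u, d:
δQ/Q = √((δu/u)² + (2·δd/d)²) = √(0.00353 + 0.00260) = 0.0783
Q = 2.29e+06, so δQ = 0.0783 × 2.29e+06 = 1.8e+05.

(2.29 ± 0.180) × 10^6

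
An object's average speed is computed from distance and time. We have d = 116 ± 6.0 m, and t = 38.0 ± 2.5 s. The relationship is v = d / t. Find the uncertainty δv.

v is a product of powers, so relative uncertainties combine in quadrature:
  (1·δd/d)² = (1×0.0517)² = 0.00268;  (-1·δt/t)² = (-1×0.0658)² = 0.00433
δv/v = √(0.00700) = 0.0837
v = 3.05 m/s, so δv = 0.0837 × 3.05 = 0.255 m/s.

0.255 m/s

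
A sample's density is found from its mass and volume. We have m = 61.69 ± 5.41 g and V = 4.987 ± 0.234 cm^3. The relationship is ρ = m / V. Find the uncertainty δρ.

1.23 g/cm^3

ρ is a product of powers, so relative uncertainties combine in quadrature:
  (1·δm/m)² = (1×0.0877)² = 0.00769;  (-1·δV/V)² = (-1×0.0469)² = 0.00220
δρ/ρ = √(0.00989) = 0.0995
ρ = 12.37 g/cm^3, so δρ = 0.0995 × 12.37 = 1.23 g/cm^3.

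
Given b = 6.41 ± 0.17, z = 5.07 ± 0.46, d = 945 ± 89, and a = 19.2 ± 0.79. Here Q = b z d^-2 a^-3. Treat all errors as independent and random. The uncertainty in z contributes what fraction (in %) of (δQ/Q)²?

13.8%

(δQ/Q)² = (1·δb/b)² + (1·δz/z)² + (-2·δd/d)² + (-3·δa/a)²
  b term: (1×0.0265)² = 0.000703
  z term: (1×0.0907)² = 0.00823
  d term: (-2×0.0942)² = 0.0355
  a term: (-3×0.0411)² = 0.0152
Total = 0.0597. Share from z = 0.00823/0.0597 = 0.138.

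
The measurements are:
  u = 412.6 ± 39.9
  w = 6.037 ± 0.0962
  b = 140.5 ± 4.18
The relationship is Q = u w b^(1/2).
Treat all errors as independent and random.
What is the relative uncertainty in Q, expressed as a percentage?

9.91%

Since Q is a product/quotient, work with relative uncertainties:
  (1·δu/u)² = (1×0.0967)² = 0.00935;  (1·δw/w)² = (1×0.0159)² = 0.000254;  (½·δb/b)² = (0.5×0.0298)² = 0.000221
δQ/Q = √(0.00983) = 0.0991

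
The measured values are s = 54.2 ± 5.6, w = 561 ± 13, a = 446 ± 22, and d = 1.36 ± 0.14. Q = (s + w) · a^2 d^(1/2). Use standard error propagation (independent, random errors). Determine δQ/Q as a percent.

11.4%

Let u = s + w = 615. δu = √(δs² + δw²) = √(31.4 + 169) = 14.2, so δu/u = 0.0230.
Q is then a monomial in u, a, d:
δQ/Q = √((δu/u)² + (2·δa/a)² + (½·δd/d)²) = √(0.000529 + 0.00973 + 0.00265) = 0.114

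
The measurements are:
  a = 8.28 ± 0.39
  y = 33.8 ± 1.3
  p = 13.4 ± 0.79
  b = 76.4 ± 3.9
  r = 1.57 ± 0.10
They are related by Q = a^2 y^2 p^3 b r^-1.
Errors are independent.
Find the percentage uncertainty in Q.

23.0%

Products/powers → add relative errors in quadrature, weighted by exponent:
  (2·δa/a)² = (2×0.0471)² = 0.00887;  (2·δy/y)² = (2×0.0385)² = 0.00592;  (3·δp/p)² = (3×0.0590)² = 0.0313;  (1·δb/b)² = (1×0.0510)² = 0.00261;  (-1·δr/r)² = (-1×0.0637)² = 0.00406
δQ/Q = √(0.0527) = 0.230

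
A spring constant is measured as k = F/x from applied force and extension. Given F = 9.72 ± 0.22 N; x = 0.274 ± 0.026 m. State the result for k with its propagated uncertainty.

35.5 ± 3.46 N/m

Since k is a product/quotient, work with relative uncertainties:
  (1·δF/F)² = (1×0.0226)² = 0.000512;  (-1·δx/x)² = (-1×0.0949)² = 0.00900
δk/k = √(0.00952) = 0.0976
k = 35.5 N/m, so δk = 0.0976 × 35.5 = 3.46 N/m.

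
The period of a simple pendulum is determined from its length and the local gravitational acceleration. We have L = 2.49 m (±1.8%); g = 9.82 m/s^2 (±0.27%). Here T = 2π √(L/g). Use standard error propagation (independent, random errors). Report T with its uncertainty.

3.16 ± 0.0288 s

Each factor contributes (exponent × relative error)² to (δT/T)²:
  (½·δL/L)² = (0.5×0.0180)² = 8.1e-05;  (−½·δg/g)² = (-0.5×0.00270)² = 1.82e-06
δT/T = √(8.28e-05) = 0.00910
T = 3.16 s, so δT = 0.00910 × 3.16 = 0.0288 s.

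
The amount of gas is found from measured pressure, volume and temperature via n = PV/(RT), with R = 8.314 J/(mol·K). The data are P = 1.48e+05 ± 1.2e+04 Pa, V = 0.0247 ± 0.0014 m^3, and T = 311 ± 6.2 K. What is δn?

0.143 mol

For a monomial n ∝ P, V, T^-1, fractional errors add in quadrature:
  (1·δP/P)² = (1×0.0811)² = 0.00657;  (1·δV/V)² = (1×0.0567)² = 0.00321;  (-1·δT/T)² = (-1×0.0199)² = 0.000397
δn/n = √(0.0102) = 0.101
n = 1.41 mol, so δn = 0.101 × 1.41 = 0.143 mol.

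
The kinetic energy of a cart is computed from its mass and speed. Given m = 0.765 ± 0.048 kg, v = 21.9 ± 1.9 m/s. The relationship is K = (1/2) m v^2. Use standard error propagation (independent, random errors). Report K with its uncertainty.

For a monomial K ∝ m, v^2, fractional errors add in quadrature:
  (1·δm/m)² = (1×0.0627)² = 0.00394;  (2·δv/v)² = (2×0.0868)² = 0.0301
δK/K = √(0.0340) = 0.185
K = 183 J, so δK = 0.185 × 183 = 33.8 J.

183 ± 33.8 J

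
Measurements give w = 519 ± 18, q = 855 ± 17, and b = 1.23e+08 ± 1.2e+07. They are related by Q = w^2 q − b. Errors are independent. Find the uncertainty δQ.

2.05e+07

Let p = w^2·q = 2.3e+08. δp/p = √((2·δw/w)² + (1·δq/q)²) = √(0.00481 + 0.000395) = 0.0722, so δp = 1.66e+07.
Q = p − b: δQ = √(δp² + δb²) = √(2.76e+14 + 1.44e+14) = 2.05e+07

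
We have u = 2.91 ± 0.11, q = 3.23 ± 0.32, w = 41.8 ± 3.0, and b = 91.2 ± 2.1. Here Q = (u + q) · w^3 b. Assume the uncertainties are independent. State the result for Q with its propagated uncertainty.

(4.09 ± 0.914) × 10^7

Let h = u + q = 6.14. δh = √(δu² + δq²) = √(0.0121 + 0.102) = 0.338, so δh/h = 0.0551.
Q is then a monomial in h, w, b:
δQ/Q = √((δh/h)² + (3·δw/w)² + (1·δb/b)²) = √(0.00304 + 0.0464 + 0.000530) = 0.223
Q = 4.09e+07, so δQ = 0.223 × 4.09e+07 = 9.14e+06.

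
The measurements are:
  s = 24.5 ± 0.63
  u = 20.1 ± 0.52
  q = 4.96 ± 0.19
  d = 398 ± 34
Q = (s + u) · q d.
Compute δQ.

Let w = s + u = 44.6. δw = √(δs² + δu²) = √(0.397 + 0.270) = 0.817, so δw/w = 0.0183.
Q is then a monomial in w, q, d:
δQ/Q = √((δw/w)² + (1·δq/q)² + (1·δd/d)²) = √(0.000335 + 0.00147 + 0.00730) = 0.0954
Q = 88000, so δQ = 0.0954 × 88000 = 8400.

8400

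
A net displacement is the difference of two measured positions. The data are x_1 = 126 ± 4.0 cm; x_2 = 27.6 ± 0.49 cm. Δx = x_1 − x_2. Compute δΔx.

For a sum/difference, combine absolute errors in quadrature:
  (δx_1)² = 16.0;  (δx_2)² = 0.240
δΔx = √(16.2) = 4.03 cm

4.03 cm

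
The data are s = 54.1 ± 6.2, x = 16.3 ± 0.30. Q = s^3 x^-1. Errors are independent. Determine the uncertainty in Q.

3340

Since Q is a product/quotient, work with relative uncertainties:
  (3·δs/s)² = (3×0.115)² = 0.118;  (-1·δx/x)² = (-1×0.0184)² = 0.000339
δQ/Q = √(0.119) = 0.344
Q = 9710, so δQ = 0.344 × 9710 = 3340.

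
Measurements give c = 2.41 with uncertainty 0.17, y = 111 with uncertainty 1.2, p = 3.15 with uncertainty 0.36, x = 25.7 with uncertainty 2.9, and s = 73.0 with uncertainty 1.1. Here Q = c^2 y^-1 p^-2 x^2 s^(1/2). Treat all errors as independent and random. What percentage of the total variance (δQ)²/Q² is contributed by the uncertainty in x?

(δQ/Q)² = (2·δc/c)² + (-1·δy/y)² + (-2·δp/p)² + (2·δx/x)² + (½·δs/s)²
  c term: (2×0.0705)² = 0.0199
  y term: (-1×0.0108)² = 0.000117
  p term: (-2×0.114)² = 0.0522
  x term: (2×0.113)² = 0.0509
  s term: (0.5×0.0151)² = 5.68e-05
Total = 0.123. Share from x = 0.0509/0.123 = 0.413.

41.3%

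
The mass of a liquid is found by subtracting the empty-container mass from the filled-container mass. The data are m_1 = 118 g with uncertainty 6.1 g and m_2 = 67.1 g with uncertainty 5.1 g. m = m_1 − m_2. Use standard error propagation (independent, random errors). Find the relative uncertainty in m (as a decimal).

0.156

Absolute uncertainties add in quadrature for a linear combination:
  (δm_1)² = 37.2;  (δm_2)² = 26.0
δm = √(63.2) = 7.95 g
m = 50.9 g, so δm/m = 7.95/50.9 = 0.156.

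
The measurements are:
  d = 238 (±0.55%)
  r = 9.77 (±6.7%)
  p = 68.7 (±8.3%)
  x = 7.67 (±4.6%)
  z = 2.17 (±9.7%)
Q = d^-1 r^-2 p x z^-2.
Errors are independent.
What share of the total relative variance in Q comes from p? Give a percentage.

10.7%

(δQ/Q)² = (-1·δd/d)² + (-2·δr/r)² + (1·δp/p)² + (1·δx/x)² + (-2·δz/z)²
  d term: (-1×0.00550)² = 3.03e-05
  r term: (-2×0.0670)² = 0.0180
  p term: (1×0.0830)² = 0.00689
  x term: (1×0.0460)² = 0.00212
  z term: (-2×0.0970)² = 0.0376
Total = 0.0646. Share from p = 0.00689/0.0646 = 0.107.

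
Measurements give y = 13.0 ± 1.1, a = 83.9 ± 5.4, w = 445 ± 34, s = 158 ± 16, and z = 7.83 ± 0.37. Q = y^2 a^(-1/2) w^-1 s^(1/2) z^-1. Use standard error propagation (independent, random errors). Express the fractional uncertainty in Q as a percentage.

20.1%

Relative error in a monomial: (δQ/Q)² = Σ (nᵢ · δxᵢ/xᵢ)².
  (2·δy/y)² = (2×0.0846)² = 0.0286;  (−½·δa/a)² = (-0.5×0.0644)² = 0.00104;  (-1·δw/w)² = (-1×0.0764)² = 0.00584;  (½·δs/s)² = (0.5×0.101)² = 0.00256;  (-1·δz/z)² = (-1×0.0473)² = 0.00223
δQ/Q = √(0.0403) = 0.201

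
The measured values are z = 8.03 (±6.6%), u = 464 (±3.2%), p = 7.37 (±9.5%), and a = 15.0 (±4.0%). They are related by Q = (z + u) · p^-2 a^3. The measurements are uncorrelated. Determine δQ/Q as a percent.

Let w = z + u = 472. δw = √(δz² + δu²) = √(0.281 + 220) = 14.9, so δw/w = 0.0315.
Q is then a monomial in w, p, a:
δQ/Q = √((δw/w)² + (-2·δp/p)² + (3·δa/a)²) = √(0.000991 + 0.0361 + 0.0144) = 0.227

22.7%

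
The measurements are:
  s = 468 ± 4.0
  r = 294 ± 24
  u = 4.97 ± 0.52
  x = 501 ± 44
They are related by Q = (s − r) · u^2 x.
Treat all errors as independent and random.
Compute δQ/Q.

Let w = s − r = 174. δw = √(δs² + δr²) = √(16.0 + 576) = 24.3, so δw/w = 0.140.
Q is then a monomial in w, u, x:
δQ/Q = √((δw/w)² + (2·δu/u)² + (1·δx/x)²) = √(0.0196 + 0.0438 + 0.00771) = 0.267

0.267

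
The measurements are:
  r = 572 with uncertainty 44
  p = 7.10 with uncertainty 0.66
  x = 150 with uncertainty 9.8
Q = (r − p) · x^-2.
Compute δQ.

Let u = r − p = 565. δu = √(δr² + δp²) = √(1940 + 0.436) = 44.0, so δu/u = 0.0779.
Q is then a monomial in u, x:
δQ/Q = √((δu/u)² + (-2·δx/x)²) = √(0.00607 + 0.0171) = 0.152
Q = 0.0251, so δQ = 0.152 × 0.0251 = 0.00382.

0.00382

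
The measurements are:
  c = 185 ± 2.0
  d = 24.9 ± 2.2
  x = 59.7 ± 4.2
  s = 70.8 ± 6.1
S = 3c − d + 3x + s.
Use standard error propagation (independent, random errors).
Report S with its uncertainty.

780 ± 15.4

Absolute uncertainties add in quadrature for a linear combination:
  (3·δc)² = 36.0;  (δd)² = 4.84;  (3·δx)² = 159;  (δs)² = 37.2
δS = √(237) = 15.4
S = 780.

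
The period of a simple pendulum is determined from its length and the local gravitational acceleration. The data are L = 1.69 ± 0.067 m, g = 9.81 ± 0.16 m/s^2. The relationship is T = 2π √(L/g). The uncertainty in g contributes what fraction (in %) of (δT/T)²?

14.5%

(δT/T)² = (½·δL/L)² + (−½·δg/g)²
  L term: (0.5×0.0396)² = 0.000393
  g term: (-0.5×0.0163)² = 6.65e-05
Total = 0.000459. Share from g = 6.65e-05/0.000459 = 0.145.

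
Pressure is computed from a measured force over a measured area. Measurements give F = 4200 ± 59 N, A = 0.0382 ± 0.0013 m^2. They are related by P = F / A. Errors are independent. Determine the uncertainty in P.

Since P is a product/quotient, work with relative uncertainties:
  (1·δF/F)² = (1×0.0140)² = 0.000197;  (-1·δA/A)² = (-1×0.0340)² = 0.00116
δP/P = √(0.00136) = 0.0368
P = 1.1e+05 Pa, so δP = 0.0368 × 1.1e+05 = 4050 Pa.

4050 Pa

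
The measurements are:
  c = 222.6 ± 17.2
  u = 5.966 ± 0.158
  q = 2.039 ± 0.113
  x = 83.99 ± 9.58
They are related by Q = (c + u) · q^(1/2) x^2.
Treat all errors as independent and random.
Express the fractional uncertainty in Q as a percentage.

24.2%

Let w = c + u = 228.6. δw = √(δc² + δu²) = √(296 + 0.0250) = 17.2, so δw/w = 0.0753.
Q is then a monomial in w, q, x:
δQ/Q = √((δw/w)² + (½·δq/q)² + (2·δx/x)²) = √(0.00566 + 0.000768 + 0.0520) = 0.242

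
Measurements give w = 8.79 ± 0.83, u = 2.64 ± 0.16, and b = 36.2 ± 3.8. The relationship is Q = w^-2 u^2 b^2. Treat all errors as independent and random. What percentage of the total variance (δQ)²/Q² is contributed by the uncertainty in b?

(δQ/Q)² = (-2·δw/w)² + (2·δu/u)² + (2·δb/b)²
  w term: (-2×0.0944)² = 0.0357
  u term: (2×0.0606)² = 0.0147
  b term: (2×0.105)² = 0.0441
Total = 0.0944. Share from b = 0.0441/0.0944 = 0.467.

46.7%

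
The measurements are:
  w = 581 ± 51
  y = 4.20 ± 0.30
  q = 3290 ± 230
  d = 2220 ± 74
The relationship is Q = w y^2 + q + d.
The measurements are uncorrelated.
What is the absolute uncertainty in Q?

1740

Let p = w·y^2 = 10200. δp/p = √((1·δw/w)² + (2·δy/y)²) = √(0.00771 + 0.0204) = 0.168, so δp = 1720.
Q = p + q + d: δQ = √(δp² + δq² + δd²) = √(2.95e+06 + 52900 + 5480) = 1740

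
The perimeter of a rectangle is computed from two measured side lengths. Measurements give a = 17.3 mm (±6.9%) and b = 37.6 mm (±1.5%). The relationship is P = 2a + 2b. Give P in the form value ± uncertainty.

110 ± 2.64 mm

Each term contributes (cᵢ δxᵢ)² to (δP)²:
  (2·δa)² = 5.70;  (2·δb)² = 1.27
δP = √(6.97) = 2.64 mm
P = 110 mm.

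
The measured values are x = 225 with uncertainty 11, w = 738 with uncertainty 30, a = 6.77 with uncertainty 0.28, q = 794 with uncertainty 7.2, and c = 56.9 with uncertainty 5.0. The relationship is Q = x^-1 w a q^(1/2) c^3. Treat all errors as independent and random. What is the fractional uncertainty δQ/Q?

Relative error in a monomial: (δQ/Q)² = Σ (nᵢ · δxᵢ/xᵢ)².
  (-1·δx/x)² = (-1×0.0489)² = 0.00239;  (1·δw/w)² = (1×0.0407)² = 0.00165;  (1·δa/a)² = (1×0.0414)² = 0.00171;  (½·δq/q)² = (0.5×0.00907)² = 2.06e-05;  (3·δc/c)² = (3×0.0879)² = 0.0695
δQ/Q = √(0.0753) = 0.274

0.274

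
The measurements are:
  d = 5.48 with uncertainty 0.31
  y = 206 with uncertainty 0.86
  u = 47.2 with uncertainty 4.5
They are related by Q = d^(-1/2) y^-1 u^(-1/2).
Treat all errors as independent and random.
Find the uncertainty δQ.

1.68e-05

Products/powers → add relative errors in quadrature, weighted by exponent:
  (−½·δd/d)² = (-0.5×0.0566)² = 0.000800;  (-1·δy/y)² = (-1×0.00417)² = 1.74e-05;  (−½·δu/u)² = (-0.5×0.0953)² = 0.00227
δQ/Q = √(0.00309) = 0.0556
Q = 0.000302, so δQ = 0.0556 × 0.000302 = 1.68e-05.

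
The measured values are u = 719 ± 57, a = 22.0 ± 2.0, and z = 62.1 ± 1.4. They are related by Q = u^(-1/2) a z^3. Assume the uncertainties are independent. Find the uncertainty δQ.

Products/powers → add relative errors in quadrature, weighted by exponent:
  (−½·δu/u)² = (-0.5×0.0793)² = 0.00157;  (1·δa/a)² = (1×0.0909)² = 0.00826;  (3·δz/z)² = (3×0.0225)² = 0.00457
δQ/Q = √(0.0144) = 0.120
Q = 1.96e+05, so δQ = 0.120 × 1.96e+05 = 23600.

23600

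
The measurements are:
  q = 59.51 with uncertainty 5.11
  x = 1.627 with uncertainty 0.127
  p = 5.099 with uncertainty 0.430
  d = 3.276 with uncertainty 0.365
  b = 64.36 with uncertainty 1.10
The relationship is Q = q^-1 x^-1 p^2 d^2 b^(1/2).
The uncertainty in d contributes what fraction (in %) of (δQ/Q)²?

(δQ/Q)² = (-1·δq/q)² + (-1·δx/x)² + (2·δp/p)² + (2·δd/d)² + (½·δb/b)²
  q term: (-1×0.0859)² = 0.00737
  x term: (-1×0.0781)² = 0.00609
  p term: (2×0.0843)² = 0.0284
  d term: (2×0.111)² = 0.0497
  b term: (0.5×0.0171)² = 7.3e-05
Total = 0.0916. Share from d = 0.0497/0.0916 = 0.542.

54.2%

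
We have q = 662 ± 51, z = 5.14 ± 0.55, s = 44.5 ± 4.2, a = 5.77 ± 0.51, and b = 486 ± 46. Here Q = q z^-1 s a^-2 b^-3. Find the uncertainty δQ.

Products/powers → add relative errors in quadrature, weighted by exponent:
  (1·δq/q)² = (1×0.0770)² = 0.00594;  (-1·δz/z)² = (-1×0.107)² = 0.0114;  (1·δs/s)² = (1×0.0944)² = 0.00891;  (-2·δa/a)² = (-2×0.0884)² = 0.0312;  (-3·δb/b)² = (-3×0.0947)² = 0.0806
δQ/Q = √(0.138) = 0.372
Q = 1.5e-06, so δQ = 0.372 × 1.5e-06 = 5.57e-07.

5.57e-07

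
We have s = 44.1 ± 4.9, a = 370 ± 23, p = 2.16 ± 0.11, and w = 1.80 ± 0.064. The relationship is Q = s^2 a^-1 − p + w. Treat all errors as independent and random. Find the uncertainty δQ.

1.22

Let h = s^2·a^-1 = 5.26. δh/h = √((2·δs/s)² + (-1·δa/a)²) = √(0.0494 + 0.00386) = 0.231, so δh = 1.21.
Q = h − p + w: δQ = √(δh² + δp² + δw²) = √(1.47 + 0.0121 + 0.00410) = 1.22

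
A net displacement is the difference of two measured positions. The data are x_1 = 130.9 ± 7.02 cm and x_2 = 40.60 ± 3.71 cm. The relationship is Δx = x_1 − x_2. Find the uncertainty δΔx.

Sums and differences: (δΔx)² = Σ (cᵢ δxᵢ)².
  (δx_1)² = 49.3;  (δx_2)² = 13.8
δΔx = √(63.0) = 7.94 cm

7.94 cm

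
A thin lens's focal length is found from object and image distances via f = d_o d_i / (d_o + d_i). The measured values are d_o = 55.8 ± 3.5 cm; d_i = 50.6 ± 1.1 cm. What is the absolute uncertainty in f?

∂f/∂d_o = (d_i/(d_o+d_i))² = 0.226;  ∂f/∂d_i = (d_o/(d_o+d_i))² = 0.275
δf = √((∂f/∂d_o · δd_o)² + (∂f/∂d_i · δd_i)²) = √(0.627 + 0.0915) = 0.847 cm

0.847 cm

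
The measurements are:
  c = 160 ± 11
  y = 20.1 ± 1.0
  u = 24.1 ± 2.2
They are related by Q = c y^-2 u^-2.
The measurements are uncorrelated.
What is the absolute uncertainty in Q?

Q is a product of powers, so relative uncertainties combine in quadrature:
  (1·δc/c)² = (1×0.0688)² = 0.00473;  (-2·δy/y)² = (-2×0.0498)² = 0.00990;  (-2·δu/u)² = (-2×0.0913)² = 0.0333
δQ/Q = √(0.0480) = 0.219
Q = 0.000682, so δQ = 0.219 × 0.000682 = 0.000149.

0.000149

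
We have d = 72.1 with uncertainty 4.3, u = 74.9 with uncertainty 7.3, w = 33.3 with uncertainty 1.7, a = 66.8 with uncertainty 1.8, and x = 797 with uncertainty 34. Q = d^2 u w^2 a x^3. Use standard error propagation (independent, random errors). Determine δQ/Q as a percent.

22.6%

Since Q is a product/quotient, work with relative uncertainties:
  (2·δd/d)² = (2×0.0596)² = 0.0142;  (1·δu/u)² = (1×0.0975)² = 0.00950;  (2·δw/w)² = (2×0.0511)² = 0.0104;  (1·δa/a)² = (1×0.0269)² = 0.000726;  (3·δx/x)² = (3×0.0427)² = 0.0164
δQ/Q = √(0.0513) = 0.226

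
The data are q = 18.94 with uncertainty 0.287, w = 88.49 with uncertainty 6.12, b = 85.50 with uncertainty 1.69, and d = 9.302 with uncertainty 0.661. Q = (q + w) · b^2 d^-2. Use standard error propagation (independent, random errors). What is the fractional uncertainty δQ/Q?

0.158

Let u = q + w = 107.4. δu = √(δq² + δw²) = √(0.0824 + 37.5) = 6.13, so δu/u = 0.0570.
Q is then a monomial in u, b, d:
δQ/Q = √((δu/u)² + (2·δb/b)² + (-2·δd/d)²) = √(0.00325 + 0.00156 + 0.0202) = 0.158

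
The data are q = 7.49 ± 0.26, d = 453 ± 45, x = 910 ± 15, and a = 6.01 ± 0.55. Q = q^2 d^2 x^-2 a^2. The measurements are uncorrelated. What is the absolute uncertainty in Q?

Q is a product of powers, so relative uncertainties combine in quadrature:
  (2·δq/q)² = (2×0.0347)² = 0.00482;  (2·δd/d)² = (2×0.0993)² = 0.0395;  (-2·δx/x)² = (-2×0.0165)² = 0.00109;  (2·δa/a)² = (2×0.0915)² = 0.0335
δQ/Q = √(0.0789) = 0.281
Q = 502, so δQ = 0.281 × 502 = 141.

141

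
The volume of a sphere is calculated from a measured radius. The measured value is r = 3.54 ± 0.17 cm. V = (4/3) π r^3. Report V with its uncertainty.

V ∝ r^3, so δV/V = |3| · δr/r = 3 × 0.0480 = 0.144.
V = 186 cm^3, so δV = 0.144 × 186 = 26.8 cm^3.

186 ± 26.8 cm^3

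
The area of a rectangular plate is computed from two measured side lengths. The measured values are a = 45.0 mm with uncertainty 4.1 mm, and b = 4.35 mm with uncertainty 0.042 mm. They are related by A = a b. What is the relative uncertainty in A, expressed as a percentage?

A is a product of powers, so relative uncertainties combine in quadrature:
  (1·δa/a)² = (1×0.0911)² = 0.00830;  (1·δb/b)² = (1×0.00966)² = 9.32e-05
δA/A = √(0.00839) = 0.0916

9.16%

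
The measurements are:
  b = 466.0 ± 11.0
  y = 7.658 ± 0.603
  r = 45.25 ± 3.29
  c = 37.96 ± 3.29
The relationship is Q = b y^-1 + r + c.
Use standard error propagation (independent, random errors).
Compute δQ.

Let p = b·y^-1 = 60.85. δp/p = √((1·δb/b)² + (-1·δy/y)²) = √(0.000557 + 0.00620) = 0.0822, so δp = 5.00.
Q = p + r + c: δQ = √(δp² + δr² + δc²) = √(25.0 + 10.8 + 10.8) = 6.83

6.83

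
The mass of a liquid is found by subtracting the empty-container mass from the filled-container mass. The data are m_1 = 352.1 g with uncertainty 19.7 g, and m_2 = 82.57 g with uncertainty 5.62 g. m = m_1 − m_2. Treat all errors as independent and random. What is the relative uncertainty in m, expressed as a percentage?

Absolute uncertainties add in quadrature for a linear combination:
  (δm_1)² = 388;  (δm_2)² = 31.6
δm = √(420) = 20.5 g
m = 269.5 g, so δm/m = 20.5/269.5 = 0.0760.

7.60%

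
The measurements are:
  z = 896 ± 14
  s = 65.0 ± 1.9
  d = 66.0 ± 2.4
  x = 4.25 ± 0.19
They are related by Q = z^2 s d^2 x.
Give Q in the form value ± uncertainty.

(9.66 ± 0.923) × 10^11

Since Q is a product/quotient, work with relative uncertainties:
  (2·δz/z)² = (2×0.0156)² = 0.000977;  (1·δs/s)² = (1×0.0292)² = 0.000854;  (2·δd/d)² = (2×0.0364)² = 0.00529;  (1·δx/x)² = (1×0.0447)² = 0.00200
δQ/Q = √(0.00912) = 0.0955
Q = 9.66e+11, so δQ = 0.0955 × 9.66e+11 = 9.23e+10.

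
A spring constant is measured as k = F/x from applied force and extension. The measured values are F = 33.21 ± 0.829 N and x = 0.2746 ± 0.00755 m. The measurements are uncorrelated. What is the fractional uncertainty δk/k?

0.0371

Each factor contributes (exponent × relative error)² to (δk/k)²:
  (1·δF/F)² = (1×0.0250)² = 0.000623;  (-1·δx/x)² = (-1×0.0275)² = 0.000756
δk/k = √(0.00138) = 0.0371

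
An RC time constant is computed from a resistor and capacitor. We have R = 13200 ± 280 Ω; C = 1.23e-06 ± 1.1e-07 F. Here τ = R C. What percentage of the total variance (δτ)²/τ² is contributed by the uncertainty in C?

94.7%

(δτ/τ)² = (1·δR/R)² + (1·δC/C)²
  R term: (1×0.0212)² = 0.000450
  C term: (1×0.0894)² = 0.00800
Total = 0.00845. Share from C = 0.00800/0.00845 = 0.947.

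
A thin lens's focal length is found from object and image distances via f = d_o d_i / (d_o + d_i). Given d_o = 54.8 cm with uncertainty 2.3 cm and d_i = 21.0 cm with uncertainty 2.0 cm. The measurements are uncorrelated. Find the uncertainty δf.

∂f/∂d_o = (d_i/(d_o+d_i))² = 0.0768;  ∂f/∂d_i = (d_o/(d_o+d_i))² = 0.523
δf = √((∂f/∂d_o · δd_o)² + (∂f/∂d_i · δd_i)²) = √(0.0312 + 1.09) = 1.06 cm

1.06 cm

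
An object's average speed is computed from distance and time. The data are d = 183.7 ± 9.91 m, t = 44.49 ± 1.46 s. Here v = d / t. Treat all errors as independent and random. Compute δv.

Relative error in a monomial: (δv/v)² = Σ (nᵢ · δxᵢ/xᵢ)².
  (1·δd/d)² = (1×0.0539)² = 0.00291;  (-1·δt/t)² = (-1×0.0328)² = 0.00108
δv/v = √(0.00399) = 0.0631
v = 4.129 m/s, so δv = 0.0631 × 4.129 = 0.261 m/s.

0.261 m/s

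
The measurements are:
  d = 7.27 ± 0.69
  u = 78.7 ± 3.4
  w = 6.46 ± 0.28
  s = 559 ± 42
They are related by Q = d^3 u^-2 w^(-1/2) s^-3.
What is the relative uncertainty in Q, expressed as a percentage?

Each factor contributes (exponent × relative error)² to (δQ/Q)²:
  (3·δd/d)² = (3×0.0949)² = 0.0811;  (-2·δu/u)² = (-2×0.0432)² = 0.00747;  (−½·δw/w)² = (-0.5×0.0433)² = 0.000470;  (-3·δs/s)² = (-3×0.0751)² = 0.0508
δQ/Q = √(0.140) = 0.374

37.4%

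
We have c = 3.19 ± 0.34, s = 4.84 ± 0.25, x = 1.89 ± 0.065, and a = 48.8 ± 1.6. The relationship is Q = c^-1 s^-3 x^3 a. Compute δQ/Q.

Q is a product of powers, so relative uncertainties combine in quadrature:
  (-1·δc/c)² = (-1×0.107)² = 0.0114;  (-3·δs/s)² = (-3×0.0517)² = 0.0240;  (3·δx/x)² = (3×0.0344)² = 0.0106;  (1·δa/a)² = (1×0.0328)² = 0.00107
δQ/Q = √(0.0471) = 0.217

0.217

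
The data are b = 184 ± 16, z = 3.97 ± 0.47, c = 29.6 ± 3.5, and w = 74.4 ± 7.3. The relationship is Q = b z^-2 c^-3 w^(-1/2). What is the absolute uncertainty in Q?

Relative error in a monomial: (δQ/Q)² = Σ (nᵢ · δxᵢ/xᵢ)².
  (1·δb/b)² = (1×0.0870)² = 0.00756;  (-2·δz/z)² = (-2×0.118)² = 0.0561;  (-3·δc/c)² = (-3×0.118)² = 0.126;  (−½·δw/w)² = (-0.5×0.0981)² = 0.00241
δQ/Q = √(0.192) = 0.438
Q = 5.22e-05, so δQ = 0.438 × 5.22e-05 = 2.29e-05.

2.29e-05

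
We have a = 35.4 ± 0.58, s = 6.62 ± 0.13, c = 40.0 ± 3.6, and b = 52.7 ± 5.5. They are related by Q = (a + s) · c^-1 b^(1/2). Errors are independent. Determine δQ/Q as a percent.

Let u = a + s = 42.0. δu = √(δa² + δs²) = √(0.336 + 0.0169) = 0.594, so δu/u = 0.0141.
Q is then a monomial in u, c, b:
δQ/Q = √((δu/u)² + (-1·δc/c)² + (½·δb/b)²) = √(0.000200 + 0.00810 + 0.00272) = 0.105

10.5%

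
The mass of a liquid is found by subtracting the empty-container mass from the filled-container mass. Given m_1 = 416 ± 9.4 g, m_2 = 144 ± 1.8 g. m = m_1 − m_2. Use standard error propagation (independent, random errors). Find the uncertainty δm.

9.57 g

For a sum/difference, combine absolute errors in quadrature:
  (δm_1)² = 88.4;  (δm_2)² = 3.24
δm = √(91.6) = 9.57 g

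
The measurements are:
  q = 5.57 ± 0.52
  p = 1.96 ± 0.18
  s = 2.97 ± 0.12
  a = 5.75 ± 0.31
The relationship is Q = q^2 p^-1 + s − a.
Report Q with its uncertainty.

Let w = q^2·p^-1 = 15.8. δw/w = √((2·δq/q)² + (-1·δp/p)²) = √(0.0349 + 0.00843) = 0.208, so δw = 3.29.
Q = w + s − a: δQ = √(δw² + δs² + δa²) = √(10.8 + 0.0144 + 0.0961) = 3.31
Q = 13.0.

13.0 ± 3.31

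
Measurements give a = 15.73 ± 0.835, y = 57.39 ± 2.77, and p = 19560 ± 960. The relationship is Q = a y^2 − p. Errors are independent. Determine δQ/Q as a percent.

17.9%

Let w = a·y^2 = 51810. δw/w = √((1·δa/a)² + (2·δy/y)²) = √(0.00282 + 0.00932) = 0.110, so δw = 5710.
Q = w − p: δQ = √(δw² + δp²) = √(3.26e+07 + 9.22e+05) = 5790
Q = 32250, so δQ/Q = 5790/32250 = 0.179.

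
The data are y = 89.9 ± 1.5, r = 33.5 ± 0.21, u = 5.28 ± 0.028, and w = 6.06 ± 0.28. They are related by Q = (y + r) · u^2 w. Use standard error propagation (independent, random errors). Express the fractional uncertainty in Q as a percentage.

Let h = y + r = 123. δh = √(δy² + δr²) = √(2.25 + 0.0441) = 1.51, so δh/h = 0.0123.
Q is then a monomial in h, u, w:
δQ/Q = √((δh/h)² + (2·δu/u)² + (1·δw/w)²) = √(0.000151 + 0.000112 + 0.00213) = 0.0490

4.90%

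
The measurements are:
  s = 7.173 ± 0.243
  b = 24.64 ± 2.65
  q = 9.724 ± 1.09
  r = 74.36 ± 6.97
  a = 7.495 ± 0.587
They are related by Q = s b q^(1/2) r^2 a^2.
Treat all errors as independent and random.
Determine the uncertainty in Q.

Relative error in a monomial: (δQ/Q)² = Σ (nᵢ · δxᵢ/xᵢ)².
  (1·δs/s)² = (1×0.0339)² = 0.00115;  (1·δb/b)² = (1×0.108)² = 0.0116;  (½·δq/q)² = (0.5×0.112)² = 0.00314;  (2·δr/r)² = (2×0.0937)² = 0.0351;  (2·δa/a)² = (2×0.0783)² = 0.0245
δQ/Q = √(0.0755) = 0.275
Q = 1.712e+08, so δQ = 0.275 × 1.712e+08 = 4.7e+07.

4.7e+07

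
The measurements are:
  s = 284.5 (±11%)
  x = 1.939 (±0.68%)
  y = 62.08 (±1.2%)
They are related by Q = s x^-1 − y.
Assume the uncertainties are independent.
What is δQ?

16.2

Let p = s·x^-1 = 146.7. δp/p = √((1·δs/s)² + (-1·δx/x)²) = √(0.0121 + 4.62e-05) = 0.110, so δp = 16.2.
Q = p − y: δQ = √(δp² + δy²) = √(261 + 0.555) = 16.2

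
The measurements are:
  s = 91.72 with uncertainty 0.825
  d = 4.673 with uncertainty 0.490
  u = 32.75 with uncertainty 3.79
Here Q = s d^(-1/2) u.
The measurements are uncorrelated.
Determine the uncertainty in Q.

Since Q is a product/quotient, work with relative uncertainties:
  (1·δs/s)² = (1×0.00899)² = 8.09e-05;  (−½·δd/d)² = (-0.5×0.105)² = 0.00275;  (1·δu/u)² = (1×0.116)² = 0.0134
δQ/Q = √(0.0162) = 0.127
Q = 1390, so δQ = 0.127 × 1390 = 177.

177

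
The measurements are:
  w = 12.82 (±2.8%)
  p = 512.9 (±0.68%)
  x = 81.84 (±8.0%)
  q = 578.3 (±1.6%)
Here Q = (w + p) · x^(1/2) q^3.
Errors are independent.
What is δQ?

Let u = w + p = 525.7. δu = √(δw² + δp²) = √(0.129 + 12.2) = 3.51, so δu/u = 0.00667.
Q is then a monomial in u, x, q:
δQ/Q = √((δu/u)² + (½·δx/x)² + (3·δq/q)²) = √(4.45e-05 + 0.00160 + 0.00230) = 0.0628
Q = 9.198e+11, so δQ = 0.0628 × 9.198e+11 = 5.78e+10.

5.78e+10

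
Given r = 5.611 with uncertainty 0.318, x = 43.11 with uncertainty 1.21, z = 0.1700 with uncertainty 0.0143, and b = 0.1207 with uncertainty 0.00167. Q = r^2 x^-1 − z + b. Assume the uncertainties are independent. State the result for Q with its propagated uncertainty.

Let p = r^2·x^-1 = 0.7303. δp/p = √((2·δr/r)² + (-1·δx/x)²) = √(0.0128 + 0.000788) = 0.117, so δp = 0.0853.
Q = p − z + b: δQ = √(δp² + δz² + δb²) = √(0.00727 + 0.000204 + 2.79e-06) = 0.0865
Q = 0.6810.

0.6810 ± 0.0865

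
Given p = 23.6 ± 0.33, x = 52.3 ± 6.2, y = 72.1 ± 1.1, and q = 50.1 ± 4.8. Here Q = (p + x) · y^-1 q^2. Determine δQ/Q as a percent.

Let u = p + x = 75.9. δu = √(δp² + δx²) = √(0.109 + 38.4) = 6.21, so δu/u = 0.0818.
Q is then a monomial in u, y, q:
δQ/Q = √((δu/u)² + (-1·δy/y)² + (2·δq/q)²) = √(0.00669 + 0.000233 + 0.0367) = 0.209

20.9%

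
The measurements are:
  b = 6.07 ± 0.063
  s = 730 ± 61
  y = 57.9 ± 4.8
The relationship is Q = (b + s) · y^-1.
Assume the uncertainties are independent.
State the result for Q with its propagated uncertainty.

Let u = b + s = 736. δu = √(δb² + δs²) = √(0.00397 + 3720) = 61.0, so δu/u = 0.0829.
Q is then a monomial in u, y:
δQ/Q = √((δu/u)² + (-1·δy/y)²) = √(0.00687 + 0.00687) = 0.117
Q = 12.7, so δQ = 0.117 × 12.7 = 1.49.

12.7 ± 1.49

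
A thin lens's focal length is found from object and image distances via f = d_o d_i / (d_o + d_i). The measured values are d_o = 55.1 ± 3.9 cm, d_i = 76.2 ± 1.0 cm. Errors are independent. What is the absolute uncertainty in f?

1.33 cm

∂f/∂d_o = (d_i/(d_o+d_i))² = 0.337;  ∂f/∂d_i = (d_o/(d_o+d_i))² = 0.176
δf = √((∂f/∂d_o · δd_o)² + (∂f/∂d_i · δd_i)²) = √(1.73 + 0.0310) = 1.33 cm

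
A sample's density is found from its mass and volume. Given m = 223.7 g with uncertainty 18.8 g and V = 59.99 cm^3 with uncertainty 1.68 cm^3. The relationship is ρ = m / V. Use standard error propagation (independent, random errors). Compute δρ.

For a monomial ρ ∝ m, V^-1, fractional errors add in quadrature:
  (1·δm/m)² = (1×0.0840)² = 0.00706;  (-1·δV/V)² = (-1×0.0280)² = 0.000784
δρ/ρ = √(0.00785) = 0.0886
ρ = 3.729 g/cm^3, so δρ = 0.0886 × 3.729 = 0.330 g/cm^3.

0.330 g/cm^3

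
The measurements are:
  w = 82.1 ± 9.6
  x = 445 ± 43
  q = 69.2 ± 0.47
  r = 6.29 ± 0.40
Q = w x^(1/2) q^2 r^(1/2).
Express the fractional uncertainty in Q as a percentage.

13.1%

Since Q is a product/quotient, work with relative uncertainties:
  (1·δw/w)² = (1×0.117)² = 0.0137;  (½·δx/x)² = (0.5×0.0966)² = 0.00233;  (2·δq/q)² = (2×0.00679)² = 0.000185;  (½·δr/r)² = (0.5×0.0636)² = 0.00101
δQ/Q = √(0.0172) = 0.131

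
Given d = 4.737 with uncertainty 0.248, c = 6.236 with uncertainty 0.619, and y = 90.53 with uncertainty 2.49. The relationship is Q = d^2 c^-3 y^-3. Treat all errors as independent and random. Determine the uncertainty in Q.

Since Q is a product/quotient, work with relative uncertainties:
  (2·δd/d)² = (2×0.0524)² = 0.0110;  (-3·δc/c)² = (-3×0.0993)² = 0.0887;  (-3·δy/y)² = (-3×0.0275)² = 0.00681
δQ/Q = √(0.106) = 0.326
Q = 1.247e-07, so δQ = 0.326 × 1.247e-07 = 4.07e-08.

4.07e-08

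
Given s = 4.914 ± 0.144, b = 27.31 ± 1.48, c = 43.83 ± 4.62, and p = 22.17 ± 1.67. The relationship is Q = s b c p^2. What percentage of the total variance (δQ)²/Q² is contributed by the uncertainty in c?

29.5%

(δQ/Q)² = (1·δs/s)² + (1·δb/b)² + (1·δc/c)² + (2·δp/p)²
  s term: (1×0.0293)² = 0.000859
  b term: (1×0.0542)² = 0.00294
  c term: (1×0.105)² = 0.0111
  p term: (2×0.0753)² = 0.0227
Total = 0.0376. Share from c = 0.0111/0.0376 = 0.295.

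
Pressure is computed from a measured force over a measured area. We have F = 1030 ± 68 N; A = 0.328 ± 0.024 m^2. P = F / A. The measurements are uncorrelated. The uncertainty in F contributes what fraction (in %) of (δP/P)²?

44.9%

(δP/P)² = (1·δF/F)² + (-1·δA/A)²
  F term: (1×0.0660)² = 0.00436
  A term: (-1×0.0732)² = 0.00535
Total = 0.00971. Share from F = 0.00436/0.00971 = 0.449.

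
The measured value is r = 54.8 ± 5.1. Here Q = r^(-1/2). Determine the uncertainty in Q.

For a monomial Q ∝ r^(-1/2), fractional errors add in quadrature:
  (−½·δr/r)² = (-0.5×0.0931)² = 0.00217
δQ/Q = √(0.00217) = 0.0465
Q = 0.135, so δQ = 0.0465 × 0.135 = 0.00629.

0.00629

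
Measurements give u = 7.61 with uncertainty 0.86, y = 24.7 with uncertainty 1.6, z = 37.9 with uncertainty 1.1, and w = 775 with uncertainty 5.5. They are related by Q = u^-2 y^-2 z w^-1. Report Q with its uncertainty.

Products/powers → add relative errors in quadrature, weighted by exponent:
  (-2·δu/u)² = (-2×0.113)² = 0.0511;  (-2·δy/y)² = (-2×0.0648)² = 0.0168;  (1·δz/z)² = (1×0.0290)² = 0.000842;  (-1·δw/w)² = (-1×0.00710)² = 5.04e-05
δQ/Q = √(0.0688) = 0.262
Q = 1.38e-06, so δQ = 0.262 × 1.38e-06 = 3.63e-07.

(1.38 ± 0.363) × 10^-6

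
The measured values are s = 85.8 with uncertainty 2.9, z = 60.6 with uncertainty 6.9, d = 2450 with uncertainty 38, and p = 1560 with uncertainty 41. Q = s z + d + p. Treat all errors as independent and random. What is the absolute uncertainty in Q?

620

Let w = s·z = 5200. δw/w = √((1·δs/s)² + (1·δz/z)²) = √(0.00114 + 0.0130) = 0.119, so δw = 618.
Q = w + d + p: δQ = √(δw² + δd² + δp²) = √(3.81e+05 + 1440 + 1680) = 620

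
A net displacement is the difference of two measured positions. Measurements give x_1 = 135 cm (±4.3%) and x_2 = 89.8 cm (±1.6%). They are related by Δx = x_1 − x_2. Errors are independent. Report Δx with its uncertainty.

45.2 ± 5.98 cm

Sums and differences: (δΔx)² = Σ (cᵢ δxᵢ)².
  (δx_1)² = 33.7;  (δx_2)² = 2.06
δΔx = √(35.8) = 5.98 cm
Δx = 45.2 cm.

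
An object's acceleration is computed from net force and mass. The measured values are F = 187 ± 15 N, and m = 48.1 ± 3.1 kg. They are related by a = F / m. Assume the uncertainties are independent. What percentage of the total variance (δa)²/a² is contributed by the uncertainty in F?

60.8%

(δa/a)² = (1·δF/F)² + (-1·δm/m)²
  F term: (1×0.0802)² = 0.00643
  m term: (-1×0.0644)² = 0.00415
Total = 0.0106. Share from F = 0.00643/0.0106 = 0.608.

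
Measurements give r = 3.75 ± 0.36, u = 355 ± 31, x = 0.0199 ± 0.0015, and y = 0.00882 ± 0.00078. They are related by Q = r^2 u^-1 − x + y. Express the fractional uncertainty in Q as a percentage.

Let p = r^2·u^-1 = 0.0396. δp/p = √((2·δr/r)² + (-1·δu/u)²) = √(0.0369 + 0.00763) = 0.211, so δp = 0.00836.
Q = p − x + y: δQ = √(δp² + δx² + δy²) = √(6.98e-05 + 2.25e-06 + 6.08e-07) = 0.00852
Q = 0.0285, so δQ/Q = 0.00852/0.0285 = 0.299.

29.9%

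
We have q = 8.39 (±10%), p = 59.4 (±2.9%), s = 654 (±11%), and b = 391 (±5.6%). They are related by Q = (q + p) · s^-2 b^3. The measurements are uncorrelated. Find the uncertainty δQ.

Let u = q + p = 67.8. δu = √(δq² + δp²) = √(0.704 + 2.97) = 1.92, so δu/u = 0.0283.
Q is then a monomial in u, s, b:
δQ/Q = √((δu/u)² + (-2·δs/s)² + (3·δb/b)²) = √(0.000799 + 0.0484 + 0.0282) = 0.278
Q = 9470, so δQ = 0.278 × 9470 = 2640.

2640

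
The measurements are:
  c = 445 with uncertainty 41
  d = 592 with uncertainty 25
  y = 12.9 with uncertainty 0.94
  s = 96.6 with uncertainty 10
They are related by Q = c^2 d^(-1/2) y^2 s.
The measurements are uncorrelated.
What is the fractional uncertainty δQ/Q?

0.258

Products/powers → add relative errors in quadrature, weighted by exponent:
  (2·δc/c)² = (2×0.0921)² = 0.0340;  (−½·δd/d)² = (-0.5×0.0422)² = 0.000446;  (2·δy/y)² = (2×0.0729)² = 0.0212;  (1·δs/s)² = (1×0.104)² = 0.0107
δQ/Q = √(0.0664) = 0.258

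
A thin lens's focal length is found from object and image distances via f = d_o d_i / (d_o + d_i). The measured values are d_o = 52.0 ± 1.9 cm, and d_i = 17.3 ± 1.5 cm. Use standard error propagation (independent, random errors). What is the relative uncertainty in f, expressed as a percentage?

6.57%

∂f/∂d_o = (d_i/(d_o+d_i))² = 0.0623;  ∂f/∂d_i = (d_o/(d_o+d_i))² = 0.563
δf = √((∂f/∂d_o · δd_o)² + (∂f/∂d_i · δd_i)²) = √(0.0140 + 0.713) = 0.853 cm
f = 13.0 cm, so δf/f = 0.853/13.0 = 0.0657.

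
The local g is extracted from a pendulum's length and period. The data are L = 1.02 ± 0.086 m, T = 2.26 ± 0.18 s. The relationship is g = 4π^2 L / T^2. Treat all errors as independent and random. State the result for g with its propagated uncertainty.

Each factor contributes (exponent × relative error)² to (δg/g)²:
  (1·δL/L)² = (1×0.0843)² = 0.00711;  (-2·δT/T)² = (-2×0.0796)² = 0.0254
δg/g = √(0.0325) = 0.180
g = 7.88 m/s^2, so δg = 0.180 × 7.88 = 1.42 m/s^2.

7.88 ± 1.42 m/s^2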